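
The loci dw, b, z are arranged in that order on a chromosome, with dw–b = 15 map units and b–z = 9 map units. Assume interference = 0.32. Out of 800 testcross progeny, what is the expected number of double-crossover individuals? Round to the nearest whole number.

7

Map distances give recombination frequencies of 0.150 and 0.090 for the two intervals.
With interference 0.32 (so coincidence = 0.68), expected double-crossover frequency = 0.150 × 0.090 × 0.68 = 0.00918.
Expected number = 0.00918 × 800 = 7.34 ≈ 7.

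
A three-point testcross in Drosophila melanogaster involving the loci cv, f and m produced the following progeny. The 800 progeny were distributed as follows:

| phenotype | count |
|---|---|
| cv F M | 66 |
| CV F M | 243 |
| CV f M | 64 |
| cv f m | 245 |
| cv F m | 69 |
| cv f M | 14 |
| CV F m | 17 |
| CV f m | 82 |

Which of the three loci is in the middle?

m

The two most frequent reciprocal classes, CV F M and cv f m, are the parental types, so the F1 was CV F M / cv f m.
The two rarest classes, CV F m and cv f M, are the double crossovers. Comparing them with the parentals, only the m allele has switched, so m is the middle locus and the order is f – m – cv.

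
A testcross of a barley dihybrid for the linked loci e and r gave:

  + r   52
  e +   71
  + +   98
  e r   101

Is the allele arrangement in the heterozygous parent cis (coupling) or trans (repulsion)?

cis

The two most frequent classes are + + (98) and e r (101); these are the parental (non-recombinant) types.
So the F1 carried + + on one chromosome and e r on the other — the recessive alleles are on the same chromosome (cis / coupling).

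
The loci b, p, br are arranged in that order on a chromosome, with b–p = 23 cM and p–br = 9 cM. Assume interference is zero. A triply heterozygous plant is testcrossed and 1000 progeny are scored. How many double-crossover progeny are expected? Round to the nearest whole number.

Map distances give recombination frequencies of 0.230 and 0.090 for the two intervals.
With no interference, expected double-crossover frequency = 0.230 × 0.090 = 0.02070.
Expected number = 0.02070 × 1000 = 20.70 ≈ 21.

21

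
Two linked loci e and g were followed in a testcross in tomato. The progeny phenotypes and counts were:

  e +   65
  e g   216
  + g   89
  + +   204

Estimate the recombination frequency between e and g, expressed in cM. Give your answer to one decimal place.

The two most frequent classes, + + (204) and e g (216), are the parental types, so the F1 was + + / e g.
The recombinant classes are + g and e +: 89 + 65 = 154.
Recombination frequency = 154/574 = 0.2683 ≈ 26.8%, i.e. 26.8 cM.

26.8 cM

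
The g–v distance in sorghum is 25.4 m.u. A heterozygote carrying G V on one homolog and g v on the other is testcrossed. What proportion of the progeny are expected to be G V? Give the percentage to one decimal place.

37.3%

A map distance of 25.4 m.u. corresponds to a recombination frequency of 0.254.
The F1 is G V / g v, so G V is a parental gamete class with expected frequency (1 − r)/2 = 0.746/2 = 0.3730.
That is 0.3730 = 37.3% of the progeny.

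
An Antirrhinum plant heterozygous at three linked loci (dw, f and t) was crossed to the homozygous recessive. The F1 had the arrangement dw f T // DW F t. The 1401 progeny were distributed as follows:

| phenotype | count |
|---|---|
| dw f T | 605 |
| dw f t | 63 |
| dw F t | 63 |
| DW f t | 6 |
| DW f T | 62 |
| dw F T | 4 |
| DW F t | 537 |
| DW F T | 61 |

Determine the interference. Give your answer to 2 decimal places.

0.23

The two rarest classes, dw F T and DW f t, are the double crossovers. Comparing them with the parentals, only the f allele has switched, so f is the middle locus and the order is dw – f – t.
dw–f: (125 + 10)/1401 = 0.0964; f–t: (124 + 10)/1401 = 0.0956.
Expected DCO frequency = 0.0964 × 0.0956 ≈ 0.00922; observed = 10/1401 ≈ 0.00714.
Coefficient of coincidence = 0.00714/0.00922 ≈ 0.77; interference = 1 − 0.77 = 0.23.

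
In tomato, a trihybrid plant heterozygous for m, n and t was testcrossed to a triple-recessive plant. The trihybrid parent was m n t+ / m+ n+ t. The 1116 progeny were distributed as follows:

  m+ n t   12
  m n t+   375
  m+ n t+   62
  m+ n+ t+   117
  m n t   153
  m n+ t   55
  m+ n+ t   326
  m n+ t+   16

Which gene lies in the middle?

The two rarest classes, m n+ t+ and m+ n t, are the double crossovers. Comparing them with the parentals, only the n allele has switched, so n is the middle locus and the order is m – n – t.

n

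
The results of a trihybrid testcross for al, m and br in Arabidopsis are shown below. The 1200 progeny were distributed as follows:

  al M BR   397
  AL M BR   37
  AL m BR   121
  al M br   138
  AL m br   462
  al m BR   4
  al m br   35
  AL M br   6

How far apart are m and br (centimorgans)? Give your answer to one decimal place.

22.4 centimorgans

The two most frequent reciprocal classes, AL m br and al M BR, are the parental types, so the F1 was AL m br / al M BR.
The two rarest classes, AL M br and al m BR, are the double crossovers. Comparing them with the parentals, only the m allele has switched, so m is the middle locus and the order is br – m – al.
Crossovers in the br–m interval produce the single-crossover classes AL m BR and al M br (121 + 138 = 259) plus the double crossovers (10).
RF(br–m) = (259 + 10) / 1200 = 269/1200 = 0.2242 → 22.4 centimorgans.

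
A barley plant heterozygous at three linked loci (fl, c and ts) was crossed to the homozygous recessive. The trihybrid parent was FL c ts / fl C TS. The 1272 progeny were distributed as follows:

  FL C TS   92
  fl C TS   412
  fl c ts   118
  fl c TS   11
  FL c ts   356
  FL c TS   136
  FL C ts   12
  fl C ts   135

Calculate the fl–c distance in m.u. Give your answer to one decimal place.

18.3 m.u.

The two rarest classes, FL C ts and fl c TS, are the double crossovers. Comparing them with the parentals, only the c allele has switched, so c is the middle locus and the order is fl – c – ts.
Crossovers in the fl–c interval produce the single-crossover classes fl c ts and FL C TS (118 + 92 = 210) plus the double crossovers (23).
RF(fl–c) = (210 + 23) / 1272 = 233/1272 = 0.1832 → 18.3 m.u.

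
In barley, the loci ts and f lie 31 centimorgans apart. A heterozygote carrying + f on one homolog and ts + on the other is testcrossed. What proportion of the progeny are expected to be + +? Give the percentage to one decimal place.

15.5%

A map distance of 31 centimorgans corresponds to a recombination frequency of 0.310.
The F1 is + f / ts +, so + + is a recombinant gamete class with expected frequency r/2 = 0.310/2 = 0.1550.
That is 0.1550 = 15.5% of the progeny.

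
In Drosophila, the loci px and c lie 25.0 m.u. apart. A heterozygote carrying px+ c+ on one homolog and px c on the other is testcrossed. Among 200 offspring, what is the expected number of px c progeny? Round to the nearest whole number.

A map distance of 25.0 m.u. corresponds to a recombination frequency of 0.250.
The F1 is px+ c+ / px c, so px c is a parental gamete class with expected frequency (1 − r)/2 = 0.750/2 = 0.3750.
Expected number = 0.3750 × 200 = 75.00 ≈ 75.

75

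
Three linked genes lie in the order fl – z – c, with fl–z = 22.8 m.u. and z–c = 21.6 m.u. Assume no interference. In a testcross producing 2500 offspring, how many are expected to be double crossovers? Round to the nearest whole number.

Map distances give recombination frequencies of 0.228 and 0.216 for the two intervals.
With no interference, expected double-crossover frequency = 0.228 × 0.216 = 0.04925.
Expected number = 0.04925 × 2500 = 123.12 ≈ 123.

123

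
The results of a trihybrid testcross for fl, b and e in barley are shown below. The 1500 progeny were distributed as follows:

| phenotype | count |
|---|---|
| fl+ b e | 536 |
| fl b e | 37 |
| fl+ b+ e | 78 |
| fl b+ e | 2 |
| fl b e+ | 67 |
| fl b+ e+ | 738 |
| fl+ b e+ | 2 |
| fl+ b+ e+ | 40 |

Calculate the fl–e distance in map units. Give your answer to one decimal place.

The two most frequent reciprocal classes, fl b+ e+ and fl+ b e, are the parental types, so the F1 was fl b+ e+ / fl+ b e.
The two rarest classes, fl b+ e and fl+ b e+, are the double crossovers. Comparing them with the parentals, only the e allele has switched, so e is the middle locus and the order is fl – e – b.
Crossovers in the fl–e interval produce the single-crossover classes fl+ b+ e+ and fl b e (40 + 37 = 77) plus the double crossovers (4).
RF(fl–e) = (77 + 4) / 1500 = 81/1500 = 0.0540 → 5.4 map units.

5.4 map units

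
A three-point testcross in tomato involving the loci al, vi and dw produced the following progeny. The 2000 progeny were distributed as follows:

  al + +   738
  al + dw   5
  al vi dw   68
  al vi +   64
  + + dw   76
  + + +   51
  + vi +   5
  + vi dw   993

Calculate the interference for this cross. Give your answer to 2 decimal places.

The two most frequent reciprocal classes, al + + and + vi dw, are the parental types, so the F1 was al + + / + vi dw.
The two rarest classes, al + dw and + vi +, are the double crossovers. Comparing them with the parentals, only the dw allele has switched, so dw is the middle locus and the order is vi – dw – al.
vi–dw: (140 + 10)/2000 = 0.0750; dw–al: (119 + 10)/2000 = 0.0645.
Expected DCO frequency = 0.0750 × 0.0645 ≈ 0.00484; observed = 10/2000 ≈ 0.00500.
Coefficient of coincidence = 0.00500/0.00484 ≈ 1.03; interference = 1 − 1.03 = -0.03.

-0.03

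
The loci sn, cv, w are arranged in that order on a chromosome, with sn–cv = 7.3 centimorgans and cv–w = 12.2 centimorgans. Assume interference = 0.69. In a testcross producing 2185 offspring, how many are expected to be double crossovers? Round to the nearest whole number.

Map distances give recombination frequencies of 0.073 and 0.122 for the two intervals.
With interference 0.69 (so coincidence = 0.31), expected double-crossover frequency = 0.073 × 0.122 × 0.31 = 0.00276.
Expected number = 0.00276 × 2185 = 6.03 ≈ 6.

6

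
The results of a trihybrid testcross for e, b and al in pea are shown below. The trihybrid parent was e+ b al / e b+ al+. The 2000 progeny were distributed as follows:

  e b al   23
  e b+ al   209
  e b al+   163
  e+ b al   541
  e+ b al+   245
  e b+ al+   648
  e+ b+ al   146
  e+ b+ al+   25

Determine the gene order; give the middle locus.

e

The two rarest classes, e b al and e+ b+ al+, are the double crossovers. Comparing them with the parentals, only the e allele has switched, so e is the middle locus and the order is b – e – al.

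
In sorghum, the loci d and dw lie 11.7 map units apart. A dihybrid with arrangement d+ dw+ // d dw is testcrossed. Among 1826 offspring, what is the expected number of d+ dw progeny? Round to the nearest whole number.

107

A map distance of 11.7 map units corresponds to a recombination frequency of 0.117.
The F1 is d+ dw+ / d dw, so d+ dw is a recombinant gamete class with expected frequency r/2 = 0.117/2 = 0.0585.
Expected number = 0.0585 × 1826 = 106.82 ≈ 107.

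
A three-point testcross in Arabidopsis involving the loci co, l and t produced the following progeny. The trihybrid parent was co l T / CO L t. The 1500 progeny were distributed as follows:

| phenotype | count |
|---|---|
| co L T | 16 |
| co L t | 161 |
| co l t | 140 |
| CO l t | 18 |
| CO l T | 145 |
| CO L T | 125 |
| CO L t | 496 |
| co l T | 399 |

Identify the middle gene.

The two rarest classes, co L T and CO l t, are the double crossovers. Comparing them with the parentals, only the l allele has switched, so l is the middle locus and the order is co – l – t.

l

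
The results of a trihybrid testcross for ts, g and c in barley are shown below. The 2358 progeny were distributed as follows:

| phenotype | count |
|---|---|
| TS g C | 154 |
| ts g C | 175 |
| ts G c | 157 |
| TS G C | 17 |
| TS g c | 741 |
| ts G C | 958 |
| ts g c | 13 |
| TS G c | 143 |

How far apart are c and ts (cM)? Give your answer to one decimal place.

14.5 cM

The two most frequent reciprocal classes, ts G C and TS g c, are the parental types, so the F1 was ts G C / TS g c.
The two rarest classes, TS G C and ts g c, are the double crossovers. Comparing them with the parentals, only the ts allele has switched, so ts is the middle locus and the order is g – ts – c.
Crossovers in the ts–c interval produce the single-crossover classes ts G c and TS g C (157 + 154 = 311) plus the double crossovers (30).
RF(ts–c) = (311 + 30) / 2358 = 341/2358 = 0.1446 → 14.5 cM.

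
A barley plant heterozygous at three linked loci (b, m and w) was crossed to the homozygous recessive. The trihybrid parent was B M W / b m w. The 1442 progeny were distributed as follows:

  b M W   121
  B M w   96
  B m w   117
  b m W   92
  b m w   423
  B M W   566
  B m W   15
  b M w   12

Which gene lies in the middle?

The two rarest classes, B m W and b M w, are the double crossovers. Comparing them with the parentals, only the m allele has switched, so m is the middle locus and the order is w – m – b.

m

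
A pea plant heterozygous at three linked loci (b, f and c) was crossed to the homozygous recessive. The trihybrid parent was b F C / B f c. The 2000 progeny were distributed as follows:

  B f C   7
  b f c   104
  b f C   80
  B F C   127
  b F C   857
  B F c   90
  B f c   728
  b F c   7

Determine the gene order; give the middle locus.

c

The two rarest classes, b F c and B f C, are the double crossovers. Comparing them with the parentals, only the c allele has switched, so c is the middle locus and the order is b – c – f.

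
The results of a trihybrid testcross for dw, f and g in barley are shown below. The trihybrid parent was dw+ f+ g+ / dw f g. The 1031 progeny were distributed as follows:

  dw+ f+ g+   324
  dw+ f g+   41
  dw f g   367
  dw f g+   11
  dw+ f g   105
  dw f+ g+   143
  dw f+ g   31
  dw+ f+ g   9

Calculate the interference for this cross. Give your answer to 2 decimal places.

The two rarest classes, dw+ f+ g and dw f g+, are the double crossovers. Comparing them with the parentals, only the g allele has switched, so g is the middle locus and the order is dw – g – f.
dw–g: (248 + 20)/1031 = 0.2599; g–f: (72 + 20)/1031 = 0.0892.
Expected DCO frequency = 0.2599 × 0.0892 ≈ 0.02318; observed = 20/1031 ≈ 0.01940.
Coefficient of coincidence = 0.01940/0.02318 ≈ 0.84; interference = 1 − 0.84 = 0.16.

0.16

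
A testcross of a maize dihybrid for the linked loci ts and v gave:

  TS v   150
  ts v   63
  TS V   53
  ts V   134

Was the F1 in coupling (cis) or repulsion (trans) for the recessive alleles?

trans

The two most frequent classes are TS v (150) and ts V (134); these are the parental (non-recombinant) types.
So the F1 carried TS v on one chromosome and ts V on the other — the recessive alleles are on opposite chromosomes (trans / repulsion).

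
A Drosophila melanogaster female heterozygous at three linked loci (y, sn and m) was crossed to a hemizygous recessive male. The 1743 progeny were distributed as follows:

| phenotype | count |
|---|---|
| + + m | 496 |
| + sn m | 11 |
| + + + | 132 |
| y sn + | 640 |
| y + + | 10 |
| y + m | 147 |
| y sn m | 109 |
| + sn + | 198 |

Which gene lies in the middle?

sn

The two most frequent reciprocal classes, y sn + and + + m, are the parental types, so the F1 was y sn + / + + m.
The two rarest classes, y + + and + sn m, are the double crossovers. Comparing them with the parentals, only the sn allele has switched, so sn is the middle locus and the order is y – sn – m.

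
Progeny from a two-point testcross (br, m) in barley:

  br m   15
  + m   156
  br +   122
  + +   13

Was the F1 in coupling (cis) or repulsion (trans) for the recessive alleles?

The two most frequent classes are + m (156) and br + (122); these are the parental (non-recombinant) types.
So the F1 carried + m on one chromosome and br + on the other — the recessive alleles are on opposite chromosomes (trans / repulsion).

trans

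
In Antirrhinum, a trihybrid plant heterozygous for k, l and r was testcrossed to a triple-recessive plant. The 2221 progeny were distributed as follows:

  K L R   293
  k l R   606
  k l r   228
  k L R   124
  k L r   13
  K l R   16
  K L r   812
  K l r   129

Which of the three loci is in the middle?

The two most frequent reciprocal classes, k l R and K L r, are the parental types, so the F1 was k l R / K L r.
The two rarest classes, K l R and k L r, are the double crossovers. Comparing them with the parentals, only the k allele has switched, so k is the middle locus and the order is r – k – l.

k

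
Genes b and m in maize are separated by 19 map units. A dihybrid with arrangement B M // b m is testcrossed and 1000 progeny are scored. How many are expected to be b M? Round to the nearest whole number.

95

A map distance of 19 map units corresponds to a recombination frequency of 0.190.
The F1 is B M / b m, so b M is a recombinant gamete class with expected frequency r/2 = 0.190/2 = 0.0950.
Expected number = 0.0950 × 1000 = 95.00 ≈ 95.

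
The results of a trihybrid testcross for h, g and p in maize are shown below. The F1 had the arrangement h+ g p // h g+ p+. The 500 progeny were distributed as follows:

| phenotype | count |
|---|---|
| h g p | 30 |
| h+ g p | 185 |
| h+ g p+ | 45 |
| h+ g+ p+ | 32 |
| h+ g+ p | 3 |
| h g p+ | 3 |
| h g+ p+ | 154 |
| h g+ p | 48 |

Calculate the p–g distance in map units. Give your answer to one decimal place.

The two rarest classes, h+ g+ p and h g p+, are the double crossovers. Comparing them with the parentals, only the g allele has switched, so g is the middle locus and the order is h – g – p.
Crossovers in the g–p interval produce the single-crossover classes h+ g p+ and h g+ p (45 + 48 = 93) plus the double crossovers (6).
RF(g–p) = (93 + 6) / 500 = 99/500 = 0.1980 → 19.8 map units.

19.8 map units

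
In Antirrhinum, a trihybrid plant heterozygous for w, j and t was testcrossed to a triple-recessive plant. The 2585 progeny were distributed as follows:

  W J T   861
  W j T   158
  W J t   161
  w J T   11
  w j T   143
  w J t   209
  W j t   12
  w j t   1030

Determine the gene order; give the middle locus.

w

The two most frequent reciprocal classes, W J T and w j t, are the parental types, so the F1 was W J T / w j t.
The two rarest classes, w J T and W j t, are the double crossovers. Comparing them with the parentals, only the w allele has switched, so w is the middle locus and the order is j – w – t.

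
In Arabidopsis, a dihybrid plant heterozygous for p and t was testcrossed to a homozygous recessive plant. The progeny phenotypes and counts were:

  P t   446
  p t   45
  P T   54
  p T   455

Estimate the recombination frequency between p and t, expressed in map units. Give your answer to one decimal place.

9.9 map units

The two most frequent classes, P t (446) and p T (455), are the parental types, so the F1 was P t / p T.
The recombinant classes are P T and p t: 54 + 45 = 99.
Recombination frequency = 99/1000 = 0.0990 ≈ 9.9%, i.e. 9.9 map units.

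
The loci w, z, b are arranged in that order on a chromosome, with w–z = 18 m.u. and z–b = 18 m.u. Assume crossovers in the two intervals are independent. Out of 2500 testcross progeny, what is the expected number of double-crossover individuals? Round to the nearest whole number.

81

Map distances give recombination frequencies of 0.180 and 0.180 for the two intervals.
With no interference, expected double-crossover frequency = 0.180 × 0.180 = 0.03240.
Expected number = 0.03240 × 2500 = 81.00 ≈ 81.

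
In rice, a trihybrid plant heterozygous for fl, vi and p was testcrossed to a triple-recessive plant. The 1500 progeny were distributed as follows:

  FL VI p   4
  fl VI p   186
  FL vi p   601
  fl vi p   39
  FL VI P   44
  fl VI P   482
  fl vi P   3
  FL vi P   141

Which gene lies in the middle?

The two most frequent reciprocal classes, FL vi p and fl VI P, are the parental types, so the F1 was FL vi p / fl VI P.
The two rarest classes, FL VI p and fl vi P, are the double crossovers. Comparing them with the parentals, only the vi allele has switched, so vi is the middle locus and the order is fl – vi – p.

vi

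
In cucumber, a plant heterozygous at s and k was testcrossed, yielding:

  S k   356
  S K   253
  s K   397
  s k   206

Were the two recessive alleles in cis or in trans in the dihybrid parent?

trans

The two most frequent classes are S k (356) and s K (397); these are the parental (non-recombinant) types.
So the F1 carried S k on one chromosome and s K on the other — the recessive alleles are on opposite chromosomes (trans / repulsion).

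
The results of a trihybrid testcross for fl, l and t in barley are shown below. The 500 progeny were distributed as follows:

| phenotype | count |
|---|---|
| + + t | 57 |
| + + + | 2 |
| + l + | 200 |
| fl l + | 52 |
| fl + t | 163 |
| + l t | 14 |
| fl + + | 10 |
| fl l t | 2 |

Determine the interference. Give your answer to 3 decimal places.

0.368

The two most frequent reciprocal classes, fl + t and + l +, are the parental types, so the F1 was fl + t / + l +.
The two rarest classes, fl l t and + + +, are the double crossovers. Comparing them with the parentals, only the l allele has switched, so l is the middle locus and the order is t – l – fl.
t–l: (24 + 4)/500 = 0.0560; l–fl: (109 + 4)/500 = 0.2260.
Expected DCO frequency = 0.0560 × 0.2260 ≈ 0.01266; observed = 4/500 ≈ 0.00800.
Coefficient of coincidence = 0.00800/0.01266 ≈ 0.632; interference = 1 − 0.632 = 0.368.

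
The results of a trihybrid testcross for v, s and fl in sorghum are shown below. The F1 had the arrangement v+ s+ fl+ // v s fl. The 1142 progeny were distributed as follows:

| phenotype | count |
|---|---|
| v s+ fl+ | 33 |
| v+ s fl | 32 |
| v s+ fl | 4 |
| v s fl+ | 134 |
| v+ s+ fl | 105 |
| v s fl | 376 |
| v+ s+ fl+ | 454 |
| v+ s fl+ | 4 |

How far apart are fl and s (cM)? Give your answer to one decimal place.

21.6 cM

The two rarest classes, v+ s fl+ and v s+ fl, are the double crossovers. Comparing them with the parentals, only the s allele has switched, so s is the middle locus and the order is v – s – fl.
Crossovers in the s–fl interval produce the single-crossover classes v+ s+ fl and v s fl+ (105 + 134 = 239) plus the double crossovers (8).
RF(s–fl) = (239 + 8) / 1142 = 247/1142 = 0.2163 → 21.6 cM.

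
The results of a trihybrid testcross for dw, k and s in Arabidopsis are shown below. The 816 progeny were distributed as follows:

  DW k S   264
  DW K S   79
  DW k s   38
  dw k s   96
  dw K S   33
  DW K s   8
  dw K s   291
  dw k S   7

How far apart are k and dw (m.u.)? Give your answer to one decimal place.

The two most frequent reciprocal classes, DW k S and dw K s, are the parental types, so the F1 was DW k S / dw K s.
The two rarest classes, dw k S and DW K s, are the double crossovers. Comparing them with the parentals, only the dw allele has switched, so dw is the middle locus and the order is s – dw – k.
Crossovers in the dw–k interval produce the single-crossover classes DW K S and dw k s (79 + 96 = 175) plus the double crossovers (15).
RF(dw–k) = (175 + 15) / 816 = 190/816 = 0.2328 → 23.3 m.u.

23.3 m.u.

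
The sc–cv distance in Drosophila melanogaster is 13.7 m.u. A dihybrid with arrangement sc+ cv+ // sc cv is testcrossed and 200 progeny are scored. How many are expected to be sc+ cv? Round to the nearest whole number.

14

A map distance of 13.7 m.u. corresponds to a recombination frequency of 0.137.
The F1 is sc+ cv+ / sc cv, so sc+ cv is a recombinant gamete class with expected frequency r/2 = 0.137/2 = 0.0685.
Expected number = 0.0685 × 200 = 13.70 ≈ 14.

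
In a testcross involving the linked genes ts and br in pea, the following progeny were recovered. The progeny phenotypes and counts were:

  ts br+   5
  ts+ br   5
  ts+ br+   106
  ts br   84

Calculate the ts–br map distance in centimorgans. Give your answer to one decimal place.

5.0 centimorgans

The two most frequent classes, ts+ br+ (106) and ts br (84), are the parental types, so the F1 was ts+ br+ / ts br.
The recombinant classes are ts+ br and ts br+: 5 + 5 = 10.
Recombination frequency = 10/200 = 0.0500 ≈ 5.0%, i.e. 5.0 centimorgans.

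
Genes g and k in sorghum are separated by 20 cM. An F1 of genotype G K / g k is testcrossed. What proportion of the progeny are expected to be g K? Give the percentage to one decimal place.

A map distance of 20 cM corresponds to a recombination frequency of 0.200.
The F1 is G K / g k, so g K is a recombinant gamete class with expected frequency r/2 = 0.200/2 = 0.1000.
That is 0.1000 = 10.0% of the progeny.

10.0%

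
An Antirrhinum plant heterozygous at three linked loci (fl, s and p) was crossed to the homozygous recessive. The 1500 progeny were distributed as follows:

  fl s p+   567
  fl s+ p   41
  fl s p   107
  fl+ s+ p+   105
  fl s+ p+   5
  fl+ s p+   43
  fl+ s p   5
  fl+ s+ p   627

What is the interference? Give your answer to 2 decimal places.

The two most frequent reciprocal classes, fl+ s+ p and fl s p+, are the parental types, so the F1 was fl+ s+ p / fl s p+.
The two rarest classes, fl+ s p and fl s+ p+, are the double crossovers. Comparing them with the parentals, only the s allele has switched, so s is the middle locus and the order is fl – s – p.
fl–s: (84 + 10)/1500 = 0.0627; s–p: (212 + 10)/1500 = 0.1480.
Expected DCO frequency = 0.0627 × 0.1480 ≈ 0.00928; observed = 10/1500 ≈ 0.00667.
Coefficient of coincidence = 0.00667/0.00928 ≈ 0.72; interference = 1 − 0.72 = 0.28.

0.28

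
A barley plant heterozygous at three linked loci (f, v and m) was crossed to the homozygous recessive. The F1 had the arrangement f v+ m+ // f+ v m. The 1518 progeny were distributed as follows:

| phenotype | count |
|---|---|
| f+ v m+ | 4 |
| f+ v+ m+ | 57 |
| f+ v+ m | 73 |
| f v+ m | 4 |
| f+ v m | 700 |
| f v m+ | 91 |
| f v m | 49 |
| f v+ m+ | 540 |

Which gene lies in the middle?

The two rarest classes, f v+ m and f+ v m+, are the double crossovers. Comparing them with the parentals, only the m allele has switched, so m is the middle locus and the order is f – m – v.

m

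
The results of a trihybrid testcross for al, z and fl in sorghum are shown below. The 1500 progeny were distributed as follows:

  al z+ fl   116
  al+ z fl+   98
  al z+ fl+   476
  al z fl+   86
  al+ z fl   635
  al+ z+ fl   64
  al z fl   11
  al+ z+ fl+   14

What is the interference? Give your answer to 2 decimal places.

The two most frequent reciprocal classes, al z+ fl+ and al+ z fl, are the parental types, so the F1 was al z+ fl+ / al+ z fl.
The two rarest classes, al+ z+ fl+ and al z fl, are the double crossovers. Comparing them with the parentals, only the al allele has switched, so al is the middle locus and the order is fl – al – z.
fl–al: (214 + 25)/1500 = 0.1593; al–z: (150 + 25)/1500 = 0.1167.
Expected DCO frequency = 0.1593 × 0.1167 ≈ 0.01859; observed = 25/1500 ≈ 0.01667.
Coefficient of coincidence = 0.01667/0.01859 ≈ 0.90; interference = 1 − 0.90 = 0.10.

0.10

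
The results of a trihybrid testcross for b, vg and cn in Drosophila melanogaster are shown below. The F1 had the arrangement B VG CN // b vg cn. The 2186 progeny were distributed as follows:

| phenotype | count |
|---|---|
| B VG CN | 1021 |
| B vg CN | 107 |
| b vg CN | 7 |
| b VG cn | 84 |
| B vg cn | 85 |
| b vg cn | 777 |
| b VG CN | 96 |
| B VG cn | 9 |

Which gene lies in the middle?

The two rarest classes, B VG cn and b vg CN, are the double crossovers. Comparing them with the parentals, only the cn allele has switched, so cn is the middle locus and the order is b – cn – vg.

cn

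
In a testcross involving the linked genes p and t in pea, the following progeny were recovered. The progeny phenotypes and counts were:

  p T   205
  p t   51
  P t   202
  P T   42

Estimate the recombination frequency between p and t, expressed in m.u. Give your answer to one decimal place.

The two most frequent classes, P t (202) and p T (205), are the parental types, so the F1 was P t / p T.
The recombinant classes are P T and p t: 42 + 51 = 93.
Recombination frequency = 93/500 = 0.1860 ≈ 18.6%, i.e. 18.6 m.u.

18.6 m.u.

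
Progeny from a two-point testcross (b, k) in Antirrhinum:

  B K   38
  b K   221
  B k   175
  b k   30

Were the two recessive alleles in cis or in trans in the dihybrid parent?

The two most frequent classes are B k (175) and b K (221); these are the parental (non-recombinant) types.
So the F1 carried B k on one chromosome and b K on the other — the recessive alleles are on opposite chromosomes (trans / repulsion).

trans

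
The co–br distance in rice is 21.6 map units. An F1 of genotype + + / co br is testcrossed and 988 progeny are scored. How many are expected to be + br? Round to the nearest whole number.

A map distance of 21.6 map units corresponds to a recombination frequency of 0.216.
The F1 is + + / co br, so + br is a recombinant gamete class with expected frequency r/2 = 0.216/2 = 0.1080.
Expected number = 0.1080 × 988 = 106.70 ≈ 107.

107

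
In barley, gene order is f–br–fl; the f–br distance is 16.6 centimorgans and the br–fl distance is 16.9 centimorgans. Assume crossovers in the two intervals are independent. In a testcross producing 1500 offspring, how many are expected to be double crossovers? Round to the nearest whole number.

42

Map distances give recombination frequencies of 0.166 and 0.169 for the two intervals.
With no interference, expected double-crossover frequency = 0.166 × 0.169 = 0.02805.
Expected number = 0.02805 × 1500 = 42.08 ≈ 42.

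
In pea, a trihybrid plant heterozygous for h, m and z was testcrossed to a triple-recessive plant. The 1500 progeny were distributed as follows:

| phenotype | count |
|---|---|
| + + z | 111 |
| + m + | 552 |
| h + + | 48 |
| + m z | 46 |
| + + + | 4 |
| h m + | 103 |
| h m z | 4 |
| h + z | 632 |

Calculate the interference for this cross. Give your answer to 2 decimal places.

The two most frequent reciprocal classes, h + z and + m +, are the parental types, so the F1 was h + z / + m +.
The two rarest classes, h m z and + + +, are the double crossovers. Comparing them with the parentals, only the m allele has switched, so m is the middle locus and the order is z – m – h.
z–m: (94 + 8)/1500 = 0.0680; m–h: (214 + 8)/1500 = 0.1480.
Expected DCO frequency = 0.0680 × 0.1480 ≈ 0.01006; observed = 8/1500 ≈ 0.00533.
Coefficient of coincidence = 0.00533/0.01006 ≈ 0.53; interference = 1 − 0.53 = 0.47.

0.47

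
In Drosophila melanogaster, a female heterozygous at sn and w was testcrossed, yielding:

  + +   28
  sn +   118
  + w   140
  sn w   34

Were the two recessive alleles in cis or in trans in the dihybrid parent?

trans

The two most frequent classes are + w (140) and sn + (118); these are the parental (non-recombinant) types.
So the F1 carried + w on one chromosome and sn + on the other — the recessive alleles are on opposite chromosomes (trans / repulsion).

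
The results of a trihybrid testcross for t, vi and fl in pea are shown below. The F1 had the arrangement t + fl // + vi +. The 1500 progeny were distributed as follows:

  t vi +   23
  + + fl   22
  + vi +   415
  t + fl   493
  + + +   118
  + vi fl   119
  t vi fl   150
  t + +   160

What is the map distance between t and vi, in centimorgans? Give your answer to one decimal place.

The two rarest classes, + + fl and t vi +, are the double crossovers. Comparing them with the parentals, only the t allele has switched, so t is the middle locus and the order is fl – t – vi.
Crossovers in the t–vi interval produce the single-crossover classes t vi fl and + + + (150 + 118 = 268) plus the double crossovers (45).
RF(t–vi) = (268 + 45) / 1500 = 313/1500 = 0.2087 → 20.9 centimorgans.

20.9 centimorgans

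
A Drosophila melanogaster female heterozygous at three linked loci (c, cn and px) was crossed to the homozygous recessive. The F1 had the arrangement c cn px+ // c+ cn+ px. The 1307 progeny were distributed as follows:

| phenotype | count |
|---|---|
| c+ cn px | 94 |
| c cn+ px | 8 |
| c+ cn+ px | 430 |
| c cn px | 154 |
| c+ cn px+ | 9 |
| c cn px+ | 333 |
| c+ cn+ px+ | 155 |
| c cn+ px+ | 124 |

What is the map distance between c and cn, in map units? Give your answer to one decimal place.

18.0 map units

The two rarest classes, c+ cn px+ and c cn+ px, are the double crossovers. Comparing them with the parentals, only the c allele has switched, so c is the middle locus and the order is cn – c – px.
Crossovers in the cn–c interval produce the single-crossover classes c cn+ px+ and c+ cn px (124 + 94 = 218) plus the double crossovers (17).
RF(cn–c) = (218 + 17) / 1307 = 235/1307 = 0.1798 → 18.0 map units.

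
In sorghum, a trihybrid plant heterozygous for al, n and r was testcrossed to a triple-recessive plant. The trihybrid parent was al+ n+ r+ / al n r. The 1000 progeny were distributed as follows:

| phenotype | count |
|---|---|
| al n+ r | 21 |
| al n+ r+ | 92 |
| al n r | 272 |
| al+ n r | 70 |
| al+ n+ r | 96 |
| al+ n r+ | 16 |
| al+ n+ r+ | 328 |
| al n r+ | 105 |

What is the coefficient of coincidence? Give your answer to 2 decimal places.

The two rarest classes, al+ n r+ and al n+ r, are the double crossovers. Comparing them with the parentals, only the n allele has switched, so n is the middle locus and the order is al – n – r.
al–n: (162 + 37)/1000 = 0.1990; n–r: (201 + 37)/1000 = 0.2380.
Expected DCO frequency = 0.1990 × 0.2380 ≈ 0.04736; observed = 37/1000 ≈ 0.03700.
Coefficient of coincidence = 0.03700/0.04736 ≈ 0.78.

0.78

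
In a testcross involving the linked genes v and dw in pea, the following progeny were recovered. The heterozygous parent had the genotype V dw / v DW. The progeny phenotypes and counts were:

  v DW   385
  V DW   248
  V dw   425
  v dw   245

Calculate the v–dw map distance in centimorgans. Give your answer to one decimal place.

The recombinant classes are V DW and v dw: 248 + 245 = 493.
Recombination frequency = 493/1303 = 0.3784 ≈ 37.8%, i.e. 37.8 centimorgans.

37.8 centimorgans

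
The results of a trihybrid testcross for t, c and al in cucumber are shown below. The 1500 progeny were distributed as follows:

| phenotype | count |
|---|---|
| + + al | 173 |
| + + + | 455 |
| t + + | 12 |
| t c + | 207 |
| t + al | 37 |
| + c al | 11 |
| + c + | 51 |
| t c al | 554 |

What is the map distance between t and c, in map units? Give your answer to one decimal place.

The two most frequent reciprocal classes, + + + and t c al, are the parental types, so the F1 was + + + / t c al.
The two rarest classes, t + + and + c al, are the double crossovers. Comparing them with the parentals, only the t allele has switched, so t is the middle locus and the order is c – t – al.
Crossovers in the c–t interval produce the single-crossover classes + c + and t + al (51 + 37 = 88) plus the double crossovers (23).
RF(c–t) = (88 + 23) / 1500 = 111/1500 = 0.0740 → 7.4 map units.

7.4 map units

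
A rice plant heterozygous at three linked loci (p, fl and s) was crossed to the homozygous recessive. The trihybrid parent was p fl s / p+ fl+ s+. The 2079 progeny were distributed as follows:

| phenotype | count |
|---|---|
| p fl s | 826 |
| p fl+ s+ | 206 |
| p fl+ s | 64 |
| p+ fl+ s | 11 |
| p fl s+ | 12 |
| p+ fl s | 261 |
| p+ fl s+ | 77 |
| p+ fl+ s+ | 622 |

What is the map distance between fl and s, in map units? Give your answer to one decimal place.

7.9 map units

The two rarest classes, p fl s+ and p+ fl+ s, are the double crossovers. Comparing them with the parentals, only the s allele has switched, so s is the middle locus and the order is fl – s – p.
Crossovers in the fl–s interval produce the single-crossover classes p fl+ s and p+ fl s+ (64 + 77 = 141) plus the double crossovers (23).
RF(fl–s) = (141 + 23) / 2079 = 164/2079 = 0.0789 → 7.9 map units.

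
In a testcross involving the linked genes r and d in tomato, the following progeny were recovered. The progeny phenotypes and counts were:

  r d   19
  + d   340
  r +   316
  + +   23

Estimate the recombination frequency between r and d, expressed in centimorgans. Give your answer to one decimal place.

6.0 centimorgans

The two most frequent classes, + d (340) and r + (316), are the parental types, so the F1 was + d / r +.
The recombinant classes are + + and r d: 23 + 19 = 42.
Recombination frequency = 42/698 = 0.0602 ≈ 6.0%, i.e. 6.0 centimorgans.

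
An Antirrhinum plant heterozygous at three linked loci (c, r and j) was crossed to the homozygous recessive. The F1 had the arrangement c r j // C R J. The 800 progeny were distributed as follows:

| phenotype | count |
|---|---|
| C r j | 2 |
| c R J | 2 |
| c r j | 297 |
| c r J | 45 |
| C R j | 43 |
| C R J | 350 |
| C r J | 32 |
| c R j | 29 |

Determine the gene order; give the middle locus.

The two rarest classes, C r j and c R J, are the double crossovers. Comparing them with the parentals, only the c allele has switched, so c is the middle locus and the order is j – c – r.

c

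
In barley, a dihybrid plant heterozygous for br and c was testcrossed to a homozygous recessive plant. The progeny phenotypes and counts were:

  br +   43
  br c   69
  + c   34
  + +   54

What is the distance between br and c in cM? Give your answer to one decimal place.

38.5 cM

The two most frequent classes, + + (54) and br c (69), are the parental types, so the F1 was + + / br c.
The recombinant classes are + c and br +: 34 + 43 = 77.
Recombination frequency = 77/200 = 0.3850 ≈ 38.5%, i.e. 38.5 cM.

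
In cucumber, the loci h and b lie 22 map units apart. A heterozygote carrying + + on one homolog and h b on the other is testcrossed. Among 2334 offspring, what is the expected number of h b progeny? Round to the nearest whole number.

910

A map distance of 22 map units corresponds to a recombination frequency of 0.220.
The F1 is + + / h b, so h b is a parental gamete class with expected frequency (1 − r)/2 = 0.780/2 = 0.3900.
Expected number = 0.3900 × 2334 = 910.26 ≈ 910.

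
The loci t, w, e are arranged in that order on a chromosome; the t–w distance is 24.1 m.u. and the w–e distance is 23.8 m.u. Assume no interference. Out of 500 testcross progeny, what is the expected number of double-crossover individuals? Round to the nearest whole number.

Map distances give recombination frequencies of 0.241 and 0.238 for the two intervals.
With no interference, expected double-crossover frequency = 0.241 × 0.238 = 0.05736.
Expected number = 0.05736 × 500 = 28.68 ≈ 29.

29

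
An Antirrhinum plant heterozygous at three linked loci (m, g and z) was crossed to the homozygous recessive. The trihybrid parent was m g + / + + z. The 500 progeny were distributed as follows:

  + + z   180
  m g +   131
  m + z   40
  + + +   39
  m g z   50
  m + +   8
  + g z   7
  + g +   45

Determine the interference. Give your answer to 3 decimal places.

The two rarest classes, m + + and + g z, are the double crossovers. Comparing them with the parentals, only the g allele has switched, so g is the middle locus and the order is m – g – z.
m–g: (85 + 15)/500 = 0.2000; g–z: (89 + 15)/500 = 0.2080.
Expected DCO frequency = 0.2000 × 0.2080 ≈ 0.04160; observed = 15/500 ≈ 0.03000.
Coefficient of coincidence = 0.03000/0.04160 ≈ 0.721; interference = 1 − 0.721 = 0.279.

0.279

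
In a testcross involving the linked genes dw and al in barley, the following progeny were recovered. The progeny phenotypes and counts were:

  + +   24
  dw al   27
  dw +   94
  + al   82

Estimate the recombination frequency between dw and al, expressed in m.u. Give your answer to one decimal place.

The two most frequent classes, + al (82) and dw + (94), are the parental types, so the F1 was + al / dw +.
The recombinant classes are + + and dw al: 24 + 27 = 51.
Recombination frequency = 51/227 = 0.2247 ≈ 22.5%, i.e. 22.5 m.u.

22.5 m.u.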